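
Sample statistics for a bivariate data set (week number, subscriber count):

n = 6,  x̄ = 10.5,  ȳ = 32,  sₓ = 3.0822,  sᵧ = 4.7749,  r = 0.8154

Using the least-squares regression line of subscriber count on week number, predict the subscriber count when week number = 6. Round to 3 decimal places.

b = r · sᵧ/sₓ = 0.8154 · 4.7749/3.0822 = 1.263206
a = ȳ − b·x̄ = 32 − 1.263206·10.5 = 18.736337
ŷ(6) = a + b·6 = 18.736337 + 1.263206·6 = 26.315573

26.316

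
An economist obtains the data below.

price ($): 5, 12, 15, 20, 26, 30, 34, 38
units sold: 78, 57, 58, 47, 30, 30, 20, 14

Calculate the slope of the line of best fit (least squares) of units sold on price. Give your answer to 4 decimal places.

-1.8902

n = 8, Σx = 180, Σy = 334, Σxy = 5776, Σx² = 4970
Sxx = Σx² − (Σx)²/n = 4970 − 4050 = 920
Sxy = Σxy − (Σx)(Σy)/n = 5776 − 7515 = -1739
b = Sxy/Sxx = -1739/920 = -1.890217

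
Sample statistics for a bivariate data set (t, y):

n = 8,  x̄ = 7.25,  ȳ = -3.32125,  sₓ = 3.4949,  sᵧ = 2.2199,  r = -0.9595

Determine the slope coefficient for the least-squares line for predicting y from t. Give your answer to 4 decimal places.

-0.6095

b = r · sᵧ/sₓ = -0.9595 · 2.2199/3.4949 = -0.609458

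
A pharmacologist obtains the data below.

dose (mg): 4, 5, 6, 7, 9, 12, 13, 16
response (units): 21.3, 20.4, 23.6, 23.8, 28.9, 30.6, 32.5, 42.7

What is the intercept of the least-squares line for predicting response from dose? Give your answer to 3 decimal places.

n = 8, Σx = 72, Σy = 223.8, Σxy = 2228.4, Σx² = 776
Sxx = Σx² − (Σx)²/n = 776 − 648 = 128
Sxy = Σxy − (Σx)(Σy)/n = 2228.4 − 2014.2 = 214.2
b = Sxy/Sxx = 214.2/128 = 1.673437
a = ȳ − b·x̄ = 27.975 − 1.673437·9 = 12.914062

12.914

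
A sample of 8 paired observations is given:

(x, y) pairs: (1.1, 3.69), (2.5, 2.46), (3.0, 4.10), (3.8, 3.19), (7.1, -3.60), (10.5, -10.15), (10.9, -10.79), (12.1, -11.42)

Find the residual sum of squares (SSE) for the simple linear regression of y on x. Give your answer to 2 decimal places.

11.97

n = 8, Σx = 51, Σy = -22.52, Σxy = -353.297, Σx² = 456.78, Σy² = 409.4768
Sxx = Σx² − (Σx)²/n = 456.78 − 325.125 = 131.655
Sxy = Σxy − (Σx)(Σy)/n = -353.297 − (-143.565) = -209.732
Syy = Σy² − (Σy)²/n = 409.4768 − 63.3938 = 346.083
b = Sxy/Sxx = -209.732/131.655 = -1.593042
SSE = Syy − b·Sxy = 346.083 − (-1.593042)·(-209.732) = 11.971027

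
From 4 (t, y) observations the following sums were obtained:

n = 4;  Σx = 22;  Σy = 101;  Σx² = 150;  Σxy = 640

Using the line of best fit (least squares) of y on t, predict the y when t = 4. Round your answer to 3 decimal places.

20.879

Sxx = Σx² − (Σx)²/n = 150 − 121 = 29
Sxy = Σxy − (Σx)(Σy)/n = 640 − 555.5 = 84.5
b = Sxy/Sxx = 84.5/29 = 2.913793
a = ȳ − b·x̄ = 25.25 − 2.913793·5.5 = 9.224138
ŷ(4) = a + b·4 = 9.224138 + 2.913793·4 = 20.879310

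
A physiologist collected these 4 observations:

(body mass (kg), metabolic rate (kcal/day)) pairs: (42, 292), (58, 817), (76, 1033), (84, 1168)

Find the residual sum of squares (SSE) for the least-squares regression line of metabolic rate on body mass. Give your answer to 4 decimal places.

24234.9623

n = 4, Σx = 260, Σy = 3310, Σxy = 236270, Σx² = 17960, Σy² = 3184066
Sxx = Σx² − (Σx)²/n = 17960 − 16900 = 1060
Sxy = Σxy − (Σx)(Σy)/n = 236270 − 215150 = 21120
Syy = Σy² − (Σy)²/n = 3184066 − 2739025 = 445041
b = Sxy/Sxx = 21120/1060 = 19.924528
SSE = Syy − b·Sxy = 445041 − 19.924528·21120 = 24234.962264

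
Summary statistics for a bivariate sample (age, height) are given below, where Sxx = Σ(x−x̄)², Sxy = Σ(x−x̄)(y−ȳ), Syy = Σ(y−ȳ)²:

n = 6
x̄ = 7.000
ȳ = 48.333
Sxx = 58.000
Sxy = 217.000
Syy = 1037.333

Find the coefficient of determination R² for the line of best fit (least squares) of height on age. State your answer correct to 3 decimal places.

0.783

R² = Sxy²/(Sxx·Syy) = (217)²/(58·1037.333) = 0.782660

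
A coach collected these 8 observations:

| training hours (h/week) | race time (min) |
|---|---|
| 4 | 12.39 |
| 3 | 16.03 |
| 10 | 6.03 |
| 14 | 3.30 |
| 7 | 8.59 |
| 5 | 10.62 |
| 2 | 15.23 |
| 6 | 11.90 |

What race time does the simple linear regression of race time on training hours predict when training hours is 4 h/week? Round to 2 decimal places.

n = 8, Σx = 51, Σy = 84.09, Σxy = 419.24, Σx² = 435
Sxx = Σx² − (Σx)²/n = 435 − 325.125 = 109.875
Sxy = Σxy − (Σx)(Σy)/n = 419.24 − 536.07375 = -116.83375
b = Sxy/Sxx = -116.83375/109.875 = -1.063333
a = ȳ − b·x̄ = 10.51125 − (-1.063333)·6.375 = 17.29
ŷ(4) = a + b·4 = 17.29 + (-1.063333)·4 = 13.036667

13.04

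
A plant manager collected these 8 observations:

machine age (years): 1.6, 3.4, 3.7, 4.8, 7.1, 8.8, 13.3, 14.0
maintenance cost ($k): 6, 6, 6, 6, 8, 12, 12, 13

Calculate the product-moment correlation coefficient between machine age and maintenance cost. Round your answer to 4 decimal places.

n = 8, Σx = 56.7, Σy = 69, Σxy = 585, Σx² = 551.59, Σy² = 665
Sxx = Σx² − (Σx)²/n = 551.59 − 401.86125 = 149.72875
Sxy = Σxy − (Σx)(Σy)/n = 585 − 489.0375 = 95.9625
Syy = Σy² − (Σy)²/n = 665 − 595.125 = 69.875
r = Sxy/√(Sxx·Syy) = 95.9625/√(10462.296406) = 95.9625/102.285368 = 0.938184

0.9382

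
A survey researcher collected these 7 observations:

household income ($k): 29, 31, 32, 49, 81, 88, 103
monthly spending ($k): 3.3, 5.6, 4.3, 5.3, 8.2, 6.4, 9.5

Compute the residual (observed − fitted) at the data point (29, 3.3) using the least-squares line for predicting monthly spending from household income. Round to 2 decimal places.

n = 7, Σx = 413, Σy = 42.6, Σxy = 2872.5, Σx² = 30141
Sxx = Σx² − (Σx)²/n = 30141 − 24367 = 5774
Sxy = Σxy − (Σx)(Σy)/n = 2872.5 − 2513.4 = 359.1
b = Sxy/Sxx = 359.1/5774 = 0.062193
a = ȳ − b·x̄ = 6.085714 − 0.062193·59 = 2.416352
ŷ(29) = 2.416352 + 0.062193·29 = 4.219937
residual = y − ŷ = 3.3 − 4.219937 = -0.919937

-0.92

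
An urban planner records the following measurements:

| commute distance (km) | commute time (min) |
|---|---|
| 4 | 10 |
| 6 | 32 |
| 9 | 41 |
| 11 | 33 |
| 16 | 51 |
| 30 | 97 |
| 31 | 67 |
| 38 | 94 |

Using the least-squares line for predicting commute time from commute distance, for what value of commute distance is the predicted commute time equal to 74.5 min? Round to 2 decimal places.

27.75

n = 8, Σx = 145, Σy = 425, Σxy = 10339, Σx² = 3815
Sxx = Σx² − (Σx)²/n = 3815 − 2628.125 = 1186.875
Sxy = Σxy − (Σx)(Σy)/n = 10339 − 7703.125 = 2635.875
b = Sxy/Sxx = 2635.875/1186.875 = 2.220853
a = ȳ − b·x̄ = 53.125 − 2.220853·18.125 = 12.872038
Set a + b·x = 74.5: x = (74.5 − 12.872038) / 2.220853 = 27.749680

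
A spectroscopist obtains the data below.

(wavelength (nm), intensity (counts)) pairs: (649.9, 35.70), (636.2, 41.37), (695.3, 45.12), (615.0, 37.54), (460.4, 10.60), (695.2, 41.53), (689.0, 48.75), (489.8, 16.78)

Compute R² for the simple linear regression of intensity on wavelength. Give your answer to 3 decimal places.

n = 8, Σx = 4930.8, Σy = 277.39, Σxy = 179539.55, Σx² = 3098683.78, Σy² = 10926.2647
Sxx = Σx² − (Σx)²/n = 3098683.78 − 3039098.58 = 59585.2
Sxy = Σxy − (Σx)(Σy)/n = 179539.55 − 170969.3265 = 8570.2235
Syy = Σy² − (Σy)²/n = 10926.2647 − 9618.151513 = 1308.113188
R² = Sxy²/(Sxx·Syy) = (8570.2235)²/(59585.2·1308.113188) = 0.942325

0.942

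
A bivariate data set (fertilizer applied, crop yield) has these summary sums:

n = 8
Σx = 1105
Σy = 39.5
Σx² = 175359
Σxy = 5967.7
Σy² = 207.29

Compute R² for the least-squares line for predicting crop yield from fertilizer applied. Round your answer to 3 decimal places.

Sxx = Σx² − (Σx)²/n = 175359 − 152628.125 = 22730.875
Sxy = Σxy − (Σx)(Σy)/n = 5967.7 − 5455.9375 = 511.7625
Syy = Σy² − (Σy)²/n = 207.29 − 195.03125 = 12.25875
R² = Sxy²/(Sxx·Syy) = (511.7625)²/(22730.875·12.25875) = 0.939885

0.940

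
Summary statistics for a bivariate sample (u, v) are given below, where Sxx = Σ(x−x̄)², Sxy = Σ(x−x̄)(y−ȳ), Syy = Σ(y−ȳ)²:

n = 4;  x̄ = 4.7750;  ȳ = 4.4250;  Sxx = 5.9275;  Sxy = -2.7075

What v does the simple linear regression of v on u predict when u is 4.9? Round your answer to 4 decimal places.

b = Sxy/Sxx = -2.7075/5.9275 = -0.456769
a = ȳ − b·x̄ = 4.425 − (-0.456769)·4.775 = 6.606073
ŷ(4.9) = a + b·4.9 = 6.606073 + (-0.456769)·4.9 = 4.367904

4.3679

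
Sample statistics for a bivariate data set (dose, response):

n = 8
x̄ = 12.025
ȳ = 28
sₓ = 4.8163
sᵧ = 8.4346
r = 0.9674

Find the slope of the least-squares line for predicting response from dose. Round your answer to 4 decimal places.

b = r · sᵧ/sₓ = 0.9674 · 8.4346/4.8163 = 1.694170

1.6942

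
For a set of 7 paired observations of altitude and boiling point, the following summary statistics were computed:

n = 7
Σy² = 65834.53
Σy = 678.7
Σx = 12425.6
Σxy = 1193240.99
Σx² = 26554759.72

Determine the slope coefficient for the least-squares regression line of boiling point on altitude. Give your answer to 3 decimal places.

-0.003

Sxx = Σx² − (Σx)²/n = 26554759.72 − 22056505.051429 = 4498254.668571
Sxy = Σxy − (Σx)(Σy)/n = 1193240.99 − 1204750.674286 = -11509.684286
b = Sxy/Sxx = -11509.684286/4498254.668571 = -0.002559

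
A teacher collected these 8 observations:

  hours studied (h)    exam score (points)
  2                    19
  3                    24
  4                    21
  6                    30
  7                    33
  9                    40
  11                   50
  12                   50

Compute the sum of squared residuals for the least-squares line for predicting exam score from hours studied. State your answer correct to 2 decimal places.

31.66

n = 8, Σx = 54, Σy = 267, Σxy = 2115, Σx² = 460, Σy² = 9967
Sxx = Σx² − (Σx)²/n = 460 − 364.5 = 95.5
Sxy = Σxy − (Σx)(Σy)/n = 2115 − 1802.25 = 312.75
Syy = Σy² − (Σy)²/n = 9967 − 8911.125 = 1055.875
b = Sxy/Sxx = 312.75/95.5 = 3.274869
SSE = Syy − b·Sxy = 1055.875 − 3.274869·312.75 = 31.659686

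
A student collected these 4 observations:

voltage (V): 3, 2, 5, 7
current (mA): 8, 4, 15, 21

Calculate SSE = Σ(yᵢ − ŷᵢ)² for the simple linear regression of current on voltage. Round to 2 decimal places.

n = 4, Σx = 17, Σy = 48, Σxy = 254, Σx² = 87, Σy² = 746
Sxx = Σx² − (Σx)²/n = 87 − 72.25 = 14.75
Sxy = Σxy − (Σx)(Σy)/n = 254 − 204 = 50
Syy = Σy² − (Σy)²/n = 746 − 576 = 170
b = Sxy/Sxx = 50/14.75 = 3.389831
SSE = Syy − b·Sxy = 170 − 3.389831·50 = 0.508475

0.51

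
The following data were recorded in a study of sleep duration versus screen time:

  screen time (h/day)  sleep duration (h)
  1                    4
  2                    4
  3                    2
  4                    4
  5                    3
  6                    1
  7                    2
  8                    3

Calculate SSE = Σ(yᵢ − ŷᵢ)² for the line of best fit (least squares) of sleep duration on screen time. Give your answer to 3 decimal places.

6.250

n = 8, Σx = 36, Σy = 23, Σxy = 93, Σx² = 204, Σy² = 75
Sxx = Σx² − (Σx)²/n = 204 − 162 = 42
Sxy = Σxy − (Σx)(Σy)/n = 93 − 103.5 = -10.5
Syy = Σy² − (Σy)²/n = 75 − 66.125 = 8.875
b = Sxy/Sxx = -10.5/42 = -0.25
SSE = Syy − b·Sxy = 8.875 − (-0.25)·(-10.5) = 6.25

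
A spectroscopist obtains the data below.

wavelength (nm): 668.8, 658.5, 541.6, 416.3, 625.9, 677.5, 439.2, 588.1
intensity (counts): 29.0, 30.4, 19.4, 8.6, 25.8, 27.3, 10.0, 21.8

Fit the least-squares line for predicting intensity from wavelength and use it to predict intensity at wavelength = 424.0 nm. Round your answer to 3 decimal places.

n = 8, Σx = 4615.9, Σy = 172.3, Σxy = 105357.37, Σx² = 2737067.25
Sxx = Σx² − (Σx)²/n = 2737067.25 − 2663316.60125 = 73750.64875
Sxy = Σxy − (Σx)(Σy)/n = 105357.37 − 99414.94625 = 5942.42375
b = Sxy/Sxx = 5942.42375/73750.64875 = 0.080575
a = ȳ − b·x̄ = 21.5375 − 0.080575·576.9875 = -24.952996
ŷ(424.0) = a + b·424.0 = -24.952996 + 0.080575·424 = 9.210604

9.211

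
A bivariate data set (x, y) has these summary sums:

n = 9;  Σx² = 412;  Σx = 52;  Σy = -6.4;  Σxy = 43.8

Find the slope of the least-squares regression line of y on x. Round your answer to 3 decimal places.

0.724

Sxx = Σx² − (Σx)²/n = 412 − 300.444444 = 111.555556
Sxy = Σxy − (Σx)(Σy)/n = 43.8 − (-36.977778) = 80.777778
b = Sxy/Sxx = 80.777778/111.555556 = 0.724104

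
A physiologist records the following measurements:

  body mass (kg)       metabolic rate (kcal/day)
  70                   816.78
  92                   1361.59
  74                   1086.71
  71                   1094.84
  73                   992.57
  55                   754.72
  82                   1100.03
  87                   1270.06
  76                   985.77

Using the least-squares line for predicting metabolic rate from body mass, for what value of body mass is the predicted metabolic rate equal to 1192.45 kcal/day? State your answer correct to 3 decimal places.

84.155

n = 9, Σx = 680, Σy = 9463.07, Σxy = 730174.47, Σx² = 52304
Sxx = Σx² − (Σx)²/n = 52304 − 51377.777778 = 926.222222
Sxy = Σxy − (Σx)(Σy)/n = 730174.47 − 714987.511111 = 15186.958889
b = Sxy/Sxx = 15186.958889/926.222222 = 16.396669
a = ȳ − b·x̄ = 1051.452222 − 16.396669·75.555556 = -187.407188
Set a + b·x = 1192.45: x = (1192.45 − (-187.407188)) / 16.396669 = 84.154728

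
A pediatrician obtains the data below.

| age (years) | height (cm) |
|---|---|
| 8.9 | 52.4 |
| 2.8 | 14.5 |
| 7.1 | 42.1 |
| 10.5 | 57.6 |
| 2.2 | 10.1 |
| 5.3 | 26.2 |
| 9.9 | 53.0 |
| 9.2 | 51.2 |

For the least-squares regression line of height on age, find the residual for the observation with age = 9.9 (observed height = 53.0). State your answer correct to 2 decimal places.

-2.28

n = 8, Σx = 55.9, Σy = 307.1, Σxy = 2567.49, Σx² = 463.29
Sxx = Σx² − (Σx)²/n = 463.29 − 390.60125 = 72.68875
Sxy = Σxy − (Σx)(Σy)/n = 2567.49 − 2145.86125 = 421.62875
b = Sxy/Sxx = 421.62875/72.68875 = 5.800468
a = ȳ − b·x̄ = 38.3875 − 5.800468·6.9875 = -2.143268
ŷ(9.9) = -2.143268 + 5.800468·9.9 = 55.281362
residual = y − ŷ = 53.0 − 55.281362 = -2.281362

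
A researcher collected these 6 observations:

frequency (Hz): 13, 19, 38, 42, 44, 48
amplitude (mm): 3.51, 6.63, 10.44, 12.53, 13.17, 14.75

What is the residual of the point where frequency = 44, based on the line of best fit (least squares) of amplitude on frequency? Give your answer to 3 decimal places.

n = 6, Σx = 204, Σy = 61.03, Σxy = 2382.06, Σx² = 7978
Sxx = Σx² − (Σx)²/n = 7978 − 6936 = 1042
Sxy = Σxy − (Σx)(Σy)/n = 2382.06 − 2075.02 = 307.04
b = Sxy/Sxx = 307.04/1042 = 0.294664
a = ȳ − b·x̄ = 10.171667 − 0.294664·34 = 0.153087
ŷ(44) = 0.153087 + 0.294664·44 = 13.118308
residual = y − ŷ = 13.17 − 13.118308 = 0.051692

0.052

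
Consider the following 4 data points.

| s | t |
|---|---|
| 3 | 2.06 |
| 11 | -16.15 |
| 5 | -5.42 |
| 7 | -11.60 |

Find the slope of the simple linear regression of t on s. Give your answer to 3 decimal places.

n = 4, Σx = 26, Σy = -31.11, Σxy = -279.77, Σx² = 204
Sxx = Σx² − (Σx)²/n = 204 − 169 = 35
Sxy = Σxy − (Σx)(Σy)/n = -279.77 − (-202.215) = -77.555
b = Sxy/Sxx = -77.555/35 = -2.215857

-2.216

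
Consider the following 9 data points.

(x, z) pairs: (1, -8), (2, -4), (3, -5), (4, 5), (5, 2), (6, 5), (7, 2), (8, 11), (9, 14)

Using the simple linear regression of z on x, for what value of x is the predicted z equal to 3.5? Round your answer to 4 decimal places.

5.4308

n = 9, Σx = 45, Σy = 22, Σxy = 257, Σx² = 285
Sxx = Σx² − (Σx)²/n = 285 − 225 = 60
Sxy = Σxy − (Σx)(Σy)/n = 257 − 110 = 147
b = Sxy/Sxx = 147/60 = 2.45
a = ȳ − b·x̄ = 2.444444 − 2.45·5 = -9.805556
Set a + b·x = 3.5: x = (3.5 − (-9.805556)) / 2.45 = 5.430839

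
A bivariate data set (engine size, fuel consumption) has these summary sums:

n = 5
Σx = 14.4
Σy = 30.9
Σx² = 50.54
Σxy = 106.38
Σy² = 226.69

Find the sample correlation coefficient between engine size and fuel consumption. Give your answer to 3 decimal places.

0.966

Sxx = Σx² − (Σx)²/n = 50.54 − 41.472 = 9.068
Sxy = Σxy − (Σx)(Σy)/n = 106.38 − 88.992 = 17.388
Syy = Σy² − (Σy)²/n = 226.69 − 190.962 = 35.728
r = Sxy/√(Sxx·Syy) = 17.388/√(323.981504) = 17.388/17.999486 = 0.966028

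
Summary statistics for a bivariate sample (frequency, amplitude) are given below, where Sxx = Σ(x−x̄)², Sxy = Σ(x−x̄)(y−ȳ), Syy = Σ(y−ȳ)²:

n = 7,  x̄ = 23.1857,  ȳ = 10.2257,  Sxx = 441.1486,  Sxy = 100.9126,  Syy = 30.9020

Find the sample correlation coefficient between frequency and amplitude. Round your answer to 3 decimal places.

0.864

r = Sxy/√(Sxx·Syy) = 100.9126/√(13632.374037) = 100.9126/116.757758 = 0.864290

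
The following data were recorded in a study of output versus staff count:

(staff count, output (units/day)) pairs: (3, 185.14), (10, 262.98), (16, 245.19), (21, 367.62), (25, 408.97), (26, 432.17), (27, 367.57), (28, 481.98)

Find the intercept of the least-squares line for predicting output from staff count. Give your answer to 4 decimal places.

n = 8, Σx = 156, Σy = 2751.62, Σxy = 59708.78, Σx² = 3620
Sxx = Σx² − (Σx)²/n = 3620 − 3042 = 578
Sxy = Σxy − (Σx)(Σy)/n = 59708.78 − 53656.59 = 6052.19
b = Sxy/Sxx = 6052.19/578 = 10.470917
a = ȳ − b·x̄ = 343.9525 − 10.470917·19.5 = 139.769619

139.7696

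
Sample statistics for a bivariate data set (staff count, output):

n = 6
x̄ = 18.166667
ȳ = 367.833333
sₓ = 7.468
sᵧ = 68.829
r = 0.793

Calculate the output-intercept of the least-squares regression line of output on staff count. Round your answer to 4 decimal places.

235.0586

b = r · sᵧ/sₓ = 0.793 · 68.829/7.468 = 7.308703
a = ȳ − b·x̄ = 367.833333 − 7.308703·18.166667 = 235.058552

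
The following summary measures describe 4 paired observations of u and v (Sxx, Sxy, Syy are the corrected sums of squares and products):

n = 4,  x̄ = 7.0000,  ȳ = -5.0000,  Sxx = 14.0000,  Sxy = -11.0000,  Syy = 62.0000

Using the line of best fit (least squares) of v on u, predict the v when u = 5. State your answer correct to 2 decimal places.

b = Sxy/Sxx = -11/14 = -0.785714
a = ȳ − b·x̄ = -5 − (-0.785714)·7 = 0.5
ŷ(5) = a + b·5 = 0.5 + (-0.785714)·5 = -3.428571

-3.43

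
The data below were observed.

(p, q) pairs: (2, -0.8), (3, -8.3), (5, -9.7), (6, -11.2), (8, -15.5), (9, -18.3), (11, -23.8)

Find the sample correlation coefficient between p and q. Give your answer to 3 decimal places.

n = 7, Σx = 44, Σy = -87.6, Σxy = -692.7, Σx² = 340, Σy² = 1430.64
Sxx = Σx² − (Σx)²/n = 340 − 276.571429 = 63.428571
Sxy = Σxy − (Σx)(Σy)/n = -692.7 − (-550.628571) = -142.071429
Syy = Σy² − (Σy)²/n = 1430.64 − 1096.251429 = 334.388571
r = Sxy/√(Sxx·Syy) = -142.071429/√(21209.789388) = -142.071429/145.635811 = -0.975525

-0.976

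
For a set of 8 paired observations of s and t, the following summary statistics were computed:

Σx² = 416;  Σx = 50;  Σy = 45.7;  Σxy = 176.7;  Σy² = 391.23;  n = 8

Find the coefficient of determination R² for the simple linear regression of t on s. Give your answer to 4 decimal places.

Sxx = Σx² − (Σx)²/n = 416 − 312.5 = 103.5
Sxy = Σxy − (Σx)(Σy)/n = 176.7 − 285.625 = -108.925
Syy = Σy² − (Σy)²/n = 391.23 − 261.06125 = 130.16875
R² = Sxy²/(Sxx·Syy) = (-108.925)²/(103.5·130.16875) = 0.880660

0.8807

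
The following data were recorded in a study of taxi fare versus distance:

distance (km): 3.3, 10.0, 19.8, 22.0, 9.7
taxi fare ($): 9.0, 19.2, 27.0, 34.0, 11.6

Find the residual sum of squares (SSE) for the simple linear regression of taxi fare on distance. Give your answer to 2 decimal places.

37.50

n = 5, Σx = 64.8, Σy = 100.8, Σxy = 1616.82, Σx² = 1081.02, Σy² = 2469.2
Sxx = Σx² − (Σx)²/n = 1081.02 − 839.808 = 241.212
Sxy = Σxy − (Σx)(Σy)/n = 1616.82 − 1306.368 = 310.452
Syy = Σy² − (Σy)²/n = 2469.2 − 2032.128 = 437.072
b = Sxy/Sxx = 310.452/241.212 = 1.287050
SSE = Syy − b·Sxy = 437.072 − 1.287050·310.452 = 37.504631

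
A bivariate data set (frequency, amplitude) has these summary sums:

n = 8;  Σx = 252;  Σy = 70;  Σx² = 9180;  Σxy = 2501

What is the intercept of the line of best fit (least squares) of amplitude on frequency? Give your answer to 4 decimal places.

1.2428

Sxx = Σx² − (Σx)²/n = 9180 − 7938 = 1242
Sxy = Σxy − (Σx)(Σy)/n = 2501 − 2205 = 296
b = Sxy/Sxx = 296/1242 = 0.238325
a = ȳ − b·x̄ = 8.75 − 0.238325·31.5 = 1.242754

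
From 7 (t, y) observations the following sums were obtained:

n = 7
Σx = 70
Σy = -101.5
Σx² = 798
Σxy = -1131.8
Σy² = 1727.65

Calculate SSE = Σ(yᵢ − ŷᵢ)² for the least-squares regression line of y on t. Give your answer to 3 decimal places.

Sxx = Σx² − (Σx)²/n = 798 − 700 = 98
Sxy = Σxy − (Σx)(Σy)/n = -1131.8 − (-1015) = -116.8
Syy = Σy² − (Σy)²/n = 1727.65 − 1471.75 = 255.9
b = Sxy/Sxx = -116.8/98 = -1.191837
SSE = Syy − b·Sxy = 255.9 − (-1.191837)·(-116.8) = 116.693469

116.693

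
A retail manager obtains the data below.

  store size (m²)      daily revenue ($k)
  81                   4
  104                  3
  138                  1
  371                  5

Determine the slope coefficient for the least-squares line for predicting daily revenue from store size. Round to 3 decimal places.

0.007

n = 4, Σx = 694, Σy = 13, Σxy = 2629, Σx² = 174062
Sxx = Σx² − (Σx)²/n = 174062 − 120409 = 53653
Sxy = Σxy − (Σx)(Σy)/n = 2629 − 2255.5 = 373.5
b = Sxy/Sxx = 373.5/53653 = 0.006961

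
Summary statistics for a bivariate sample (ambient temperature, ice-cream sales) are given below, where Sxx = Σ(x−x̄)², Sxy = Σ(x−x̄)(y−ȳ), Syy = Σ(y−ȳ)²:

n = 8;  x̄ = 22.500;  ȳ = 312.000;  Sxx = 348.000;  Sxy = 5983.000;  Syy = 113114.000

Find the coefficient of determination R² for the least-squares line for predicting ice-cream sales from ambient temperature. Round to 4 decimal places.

0.9094

R² = Sxy²/(Sxx·Syy) = (5983)²/(348·113114) = 0.909374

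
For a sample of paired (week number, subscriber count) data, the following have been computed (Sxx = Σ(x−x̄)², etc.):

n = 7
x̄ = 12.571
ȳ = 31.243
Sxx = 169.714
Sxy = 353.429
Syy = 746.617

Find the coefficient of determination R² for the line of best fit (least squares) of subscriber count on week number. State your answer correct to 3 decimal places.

R² = Sxy²/(Sxx·Syy) = (353.429)²/(169.714·746.617) = 0.985800

0.986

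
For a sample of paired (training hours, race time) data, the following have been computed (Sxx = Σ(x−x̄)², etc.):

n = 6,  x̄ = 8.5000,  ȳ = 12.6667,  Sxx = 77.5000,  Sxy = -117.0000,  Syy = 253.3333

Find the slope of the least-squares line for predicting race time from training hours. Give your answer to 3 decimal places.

b = Sxy/Sxx = -117/77.5 = -1.509677

-1.510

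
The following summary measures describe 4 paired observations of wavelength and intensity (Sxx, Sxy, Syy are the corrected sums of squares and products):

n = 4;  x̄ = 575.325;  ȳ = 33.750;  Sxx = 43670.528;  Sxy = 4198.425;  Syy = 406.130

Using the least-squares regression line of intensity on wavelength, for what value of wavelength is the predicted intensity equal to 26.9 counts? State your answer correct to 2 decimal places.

504.07

b = Sxy/Sxx = 4198.425/43670.528 = 0.096139
a = ȳ − b·x̄ = 33.75 − 0.096139·575.325 = -21.560961
Set a + b·x = 26.9: x = (26.9 − (-21.560961)) / 0.096139 = 504.073729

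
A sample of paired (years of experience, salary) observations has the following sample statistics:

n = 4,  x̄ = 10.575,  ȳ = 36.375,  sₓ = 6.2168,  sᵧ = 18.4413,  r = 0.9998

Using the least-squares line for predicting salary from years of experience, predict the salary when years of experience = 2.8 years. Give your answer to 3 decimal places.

b = r · sᵧ/sₓ = 0.9998 · 18.4413/6.2168 = 2.965772
a = ȳ − b·x̄ = 36.375 − 2.965772·10.575 = 5.011960
ŷ(2.8) = a + b·2.8 = 5.011960 + 2.965772·2.8 = 13.316122

13.316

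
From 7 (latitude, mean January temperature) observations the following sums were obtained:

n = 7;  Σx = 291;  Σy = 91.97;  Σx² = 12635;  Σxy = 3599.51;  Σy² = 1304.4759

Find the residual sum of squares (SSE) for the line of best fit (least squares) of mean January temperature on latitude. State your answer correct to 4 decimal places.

2.9627

Sxx = Σx² − (Σx)²/n = 12635 − 12097.285714 = 537.714286
Sxy = Σxy − (Σx)(Σy)/n = 3599.51 − 3823.324286 = -223.814286
Syy = Σy² − (Σy)²/n = 1304.4759 − 1208.354414 = 96.121486
b = Sxy/Sxx = -223.814286/537.714286 = -0.416233
SSE = Syy − b·Sxy = 96.121486 − (-0.416233)·(-223.814286) = 2.962654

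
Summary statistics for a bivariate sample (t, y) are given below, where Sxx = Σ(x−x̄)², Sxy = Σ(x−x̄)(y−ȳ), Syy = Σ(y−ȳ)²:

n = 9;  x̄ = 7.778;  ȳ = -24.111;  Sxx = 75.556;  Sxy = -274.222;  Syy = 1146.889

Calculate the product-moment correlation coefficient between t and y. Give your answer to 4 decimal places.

-0.9316

r = Sxy/√(Sxx·Syy) = -274.222/√(86654.345284) = -274.222/294.371101 = -0.931552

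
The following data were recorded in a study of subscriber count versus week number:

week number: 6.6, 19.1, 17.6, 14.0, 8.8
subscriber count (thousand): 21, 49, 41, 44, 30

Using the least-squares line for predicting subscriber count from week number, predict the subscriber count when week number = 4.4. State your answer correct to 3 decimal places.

19.739

n = 5, Σx = 66.1, Σy = 185, Σxy = 2676.1, Σx² = 991.57
Sxx = Σx² − (Σx)²/n = 991.57 − 873.842 = 117.728
Sxy = Σxy − (Σx)(Σy)/n = 2676.1 − 2445.7 = 230.4
b = Sxy/Sxx = 230.4/117.728 = 1.957054
a = ȳ − b·x̄ = 37 − 1.957054·13.22 = 11.127752
ŷ(4.4) = a + b·4.4 = 11.127752 + 1.957054·4.4 = 19.738788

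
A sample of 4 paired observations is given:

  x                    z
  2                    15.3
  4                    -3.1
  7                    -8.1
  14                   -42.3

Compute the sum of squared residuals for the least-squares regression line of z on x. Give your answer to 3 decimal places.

53.825

n = 4, Σx = 27, Σy = -38.2, Σxy = -630.7, Σx² = 265, Σy² = 2098.6
Sxx = Σx² − (Σx)²/n = 265 − 182.25 = 82.75
Sxy = Σxy − (Σx)(Σy)/n = -630.7 − (-257.85) = -372.85
Syy = Σy² − (Σy)²/n = 2098.6 − 364.81 = 1733.79
b = Sxy/Sxx = -372.85/82.75 = -4.505740
SSE = Syy − b·Sxy = 1733.79 − (-4.505740)·(-372.85) = 53.824773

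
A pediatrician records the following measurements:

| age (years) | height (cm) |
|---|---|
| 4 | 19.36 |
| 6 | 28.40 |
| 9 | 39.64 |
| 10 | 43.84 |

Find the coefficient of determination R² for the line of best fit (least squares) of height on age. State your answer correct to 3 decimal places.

0.998

n = 4, Σx = 29, Σy = 131.24, Σxy = 1043, Σx² = 233, Σy² = 4674.6448
Sxx = Σx² − (Σx)²/n = 233 − 210.25 = 22.75
Sxy = Σxy − (Σx)(Σy)/n = 1043 − 951.49 = 91.51
Syy = Σy² − (Σy)²/n = 4674.6448 − 4305.9844 = 368.6604
R² = Sxy²/(Sxx·Syy) = (91.51)²/(22.75·368.6604) = 0.998457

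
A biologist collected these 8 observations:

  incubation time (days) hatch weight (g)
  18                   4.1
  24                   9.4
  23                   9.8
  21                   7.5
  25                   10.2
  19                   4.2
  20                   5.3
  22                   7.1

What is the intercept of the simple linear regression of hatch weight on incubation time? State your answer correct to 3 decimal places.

-13.737

n = 8, Σx = 172, Σy = 57.6, Σxy = 1279.3, Σx² = 3740
Sxx = Σx² − (Σx)²/n = 3740 − 3698 = 42
Sxy = Σxy − (Σx)(Σy)/n = 1279.3 − 1238.4 = 40.9
b = Sxy/Sxx = 40.9/42 = 0.973810
a = ȳ − b·x̄ = 7.2 − 0.973810·21.5 = -13.736905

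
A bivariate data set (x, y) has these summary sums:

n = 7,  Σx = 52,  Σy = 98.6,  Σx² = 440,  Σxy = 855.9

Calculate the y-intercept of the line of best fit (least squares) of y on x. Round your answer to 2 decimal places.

Sxx = Σx² − (Σx)²/n = 440 − 386.285714 = 53.714286
Sxy = Σxy − (Σx)(Σy)/n = 855.9 − 732.457143 = 123.442857
b = Sxy/Sxx = 123.442857/53.714286 = 2.298138
a = ȳ − b·x̄ = 14.085714 − 2.298138·7.428571 = -2.986170

-2.99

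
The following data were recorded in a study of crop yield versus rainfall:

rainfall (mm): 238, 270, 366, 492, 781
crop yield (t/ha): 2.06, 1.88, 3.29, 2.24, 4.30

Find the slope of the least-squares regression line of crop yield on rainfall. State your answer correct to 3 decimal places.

n = 5, Σx = 2147, Σy = 13.77, Σxy = 6662.4, Σx² = 1115525
Sxx = Σx² − (Σx)²/n = 1115525 − 921921.8 = 193603.2
Sxy = Σxy − (Σx)(Σy)/n = 6662.4 − 5912.838 = 749.562
b = Sxy/Sxx = 749.562/193603.2 = 0.003872

0.004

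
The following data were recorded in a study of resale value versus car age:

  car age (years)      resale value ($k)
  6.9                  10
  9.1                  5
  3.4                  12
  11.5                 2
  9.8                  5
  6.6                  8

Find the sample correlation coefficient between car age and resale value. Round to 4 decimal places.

n = 6, Σx = 47.3, Σy = 42, Σxy = 280.1, Σx² = 413.83, Σy² = 362
Sxx = Σx² − (Σx)²/n = 413.83 − 372.881667 = 40.948333
Sxy = Σxy − (Σx)(Σy)/n = 280.1 − 331.1 = -51
Syy = Σy² − (Σy)²/n = 362 − 294 = 68
r = Sxy/√(Sxx·Syy) = -51/√(2784.486667) = -51/52.768235 = -0.966491

-0.9665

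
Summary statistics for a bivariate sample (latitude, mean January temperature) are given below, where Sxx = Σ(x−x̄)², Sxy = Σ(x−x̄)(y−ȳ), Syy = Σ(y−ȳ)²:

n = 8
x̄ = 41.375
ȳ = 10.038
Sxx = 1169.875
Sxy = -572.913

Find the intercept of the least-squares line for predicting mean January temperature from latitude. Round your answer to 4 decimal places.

b = Sxy/Sxx = -572.913/1169.875 = -0.489722
a = ȳ − b·x̄ = 10.038 − (-0.489722)·41.375 = 30.300229

30.3002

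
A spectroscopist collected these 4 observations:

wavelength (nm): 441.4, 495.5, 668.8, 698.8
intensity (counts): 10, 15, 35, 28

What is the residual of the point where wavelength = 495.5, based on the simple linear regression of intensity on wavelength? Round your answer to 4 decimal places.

-0.1179

n = 4, Σx = 2304.5, Σy = 88, Σxy = 54820.9, Σx² = 1375969.09
Sxx = Σx² − (Σx)²/n = 1375969.09 − 1327680.0625 = 48289.0275
Sxy = Σxy − (Σx)(Σy)/n = 54820.9 − 50699 = 4121.9
b = Sxy/Sxx = 4121.9/48289.0275 = 0.085359
a = ȳ − b·x̄ = 22 − 0.085359·576.125 = -27.177417
ŷ(495.5) = -27.177417 + 0.085359·495.5 = 15.117936
residual = y − ŷ = 15 − 15.117936 = -0.117936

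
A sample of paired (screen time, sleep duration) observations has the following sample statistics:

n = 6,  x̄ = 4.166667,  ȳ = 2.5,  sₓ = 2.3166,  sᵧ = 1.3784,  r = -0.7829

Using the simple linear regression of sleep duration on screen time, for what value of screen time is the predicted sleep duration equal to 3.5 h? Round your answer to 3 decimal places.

2.020

b = r · sᵧ/sₓ = -0.7829 · 1.3784/2.3166 = -0.465833
a = ȳ − b·x̄ = 2.5 − (-0.465833)·4.166667 = 4.440972
Set a + b·x = 3.5: x = (3.5 − 4.440972) / (-0.465833) = 2.019976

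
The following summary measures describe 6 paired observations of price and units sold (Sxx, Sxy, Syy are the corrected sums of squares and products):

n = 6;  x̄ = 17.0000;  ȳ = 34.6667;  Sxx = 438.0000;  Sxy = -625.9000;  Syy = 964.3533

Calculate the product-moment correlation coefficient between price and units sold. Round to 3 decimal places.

-0.963

r = Sxy/√(Sxx·Syy) = -625.9/√(422386.7454) = -625.9/649.912875 = -0.963052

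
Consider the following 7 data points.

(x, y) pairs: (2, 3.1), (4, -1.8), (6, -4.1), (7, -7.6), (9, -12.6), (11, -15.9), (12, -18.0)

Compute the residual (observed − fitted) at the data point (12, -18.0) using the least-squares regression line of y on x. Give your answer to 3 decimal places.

n = 7, Σx = 51, Σy = -56.9, Σxy = -583.1, Σx² = 451
Sxx = Σx² − (Σx)²/n = 451 − 371.571429 = 79.428571
Sxy = Σxy − (Σx)(Σy)/n = -583.1 − (-414.557143) = -168.542857
b = Sxy/Sxx = -168.542857/79.428571 = -2.121942
a = ȳ − b·x̄ = -8.128571 − (-2.121942)·7.285714 = 7.331295
ŷ(12) = 7.331295 + (-2.121942)·12 = -18.132014
residual = y − ŷ = -18.0 − (-18.132014) = 0.132014

0.132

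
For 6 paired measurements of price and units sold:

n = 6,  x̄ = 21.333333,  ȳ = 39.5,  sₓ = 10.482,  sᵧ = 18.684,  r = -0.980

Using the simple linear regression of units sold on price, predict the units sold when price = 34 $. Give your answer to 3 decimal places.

17.373

b = r · sᵧ/sₓ = -0.98 · 18.684/10.482 = -1.746835
a = ȳ − b·x̄ = 39.5 − (-1.746835)·21.333333 = 76.765804
ŷ(34) = a + b·34 = 76.765804 + (-1.746835)·34 = 17.373428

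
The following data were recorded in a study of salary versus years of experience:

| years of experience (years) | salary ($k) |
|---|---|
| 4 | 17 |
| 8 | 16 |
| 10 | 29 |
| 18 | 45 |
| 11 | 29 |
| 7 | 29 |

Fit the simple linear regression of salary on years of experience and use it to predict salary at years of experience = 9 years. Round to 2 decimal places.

26.19

n = 6, Σx = 58, Σy = 165, Σxy = 1818, Σx² = 674
Sxx = Σx² − (Σx)²/n = 674 − 560.666667 = 113.333333
Sxy = Σxy − (Σx)(Σy)/n = 1818 − 1595 = 223
b = Sxy/Sxx = 223/113.333333 = 1.967647
a = ȳ − b·x̄ = 27.5 − 1.967647·9.666667 = 8.479412
ŷ(9) = a + b·9 = 8.479412 + 1.967647·9 = 26.188235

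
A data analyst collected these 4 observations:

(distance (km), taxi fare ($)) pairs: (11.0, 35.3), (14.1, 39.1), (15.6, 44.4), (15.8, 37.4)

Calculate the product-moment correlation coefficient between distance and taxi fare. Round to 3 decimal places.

0.651

n = 4, Σx = 56.5, Σy = 156.2, Σxy = 2223.17, Σx² = 812.81, Σy² = 6145.02
Sxx = Σx² − (Σx)²/n = 812.81 − 798.0625 = 14.7475
Sxy = Σxy − (Σx)(Σy)/n = 2223.17 − 2206.325 = 16.845
Syy = Σy² − (Σy)²/n = 6145.02 − 6099.61 = 45.41
r = Sxy/√(Sxx·Syy) = 16.845/√(669.683975) = 16.845/25.878253 = 0.650933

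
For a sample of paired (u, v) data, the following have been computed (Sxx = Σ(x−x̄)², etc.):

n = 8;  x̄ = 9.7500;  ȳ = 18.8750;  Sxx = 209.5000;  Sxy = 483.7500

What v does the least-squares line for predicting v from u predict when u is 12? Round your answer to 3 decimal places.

b = Sxy/Sxx = 483.75/209.5 = 2.309069
a = ȳ − b·x̄ = 18.875 − 2.309069·9.75 = -3.638425
ŷ(12) = a + b·12 = -3.638425 + 2.309069·12 = 24.070406

24.070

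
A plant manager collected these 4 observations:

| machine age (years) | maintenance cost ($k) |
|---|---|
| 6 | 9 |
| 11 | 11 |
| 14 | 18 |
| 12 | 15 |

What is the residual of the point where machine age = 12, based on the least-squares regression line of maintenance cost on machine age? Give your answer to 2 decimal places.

n = 4, Σx = 43, Σy = 53, Σxy = 607, Σx² = 497
Sxx = Σx² − (Σx)²/n = 497 − 462.25 = 34.75
Sxy = Σxy − (Σx)(Σy)/n = 607 − 569.75 = 37.25
b = Sxy/Sxx = 37.25/34.75 = 1.071942
a = ȳ − b·x̄ = 13.25 − 1.071942·10.75 = 1.726619
ŷ(12) = 1.726619 + 1.071942·12 = 14.589928
residual = y − ŷ = 15 − 14.589928 = 0.410072

0.41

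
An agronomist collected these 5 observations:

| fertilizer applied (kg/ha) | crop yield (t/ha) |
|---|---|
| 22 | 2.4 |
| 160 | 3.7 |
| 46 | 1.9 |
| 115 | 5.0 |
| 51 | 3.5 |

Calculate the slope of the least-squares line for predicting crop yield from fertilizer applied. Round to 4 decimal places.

n = 5, Σx = 394, Σy = 16.5, Σxy = 1485.7, Σx² = 44026
Sxx = Σx² − (Σx)²/n = 44026 − 31047.2 = 12978.8
Sxy = Σxy − (Σx)(Σy)/n = 1485.7 − 1300.2 = 185.5
b = Sxy/Sxx = 185.5/12978.8 = 0.014293

0.0143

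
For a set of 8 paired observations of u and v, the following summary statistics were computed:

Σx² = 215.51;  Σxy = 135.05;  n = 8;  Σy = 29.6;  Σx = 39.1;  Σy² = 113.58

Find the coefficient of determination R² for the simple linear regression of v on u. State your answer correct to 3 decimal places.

Sxx = Σx² − (Σx)²/n = 215.51 − 191.10125 = 24.40875
Sxy = Σxy − (Σx)(Σy)/n = 135.05 − 144.67 = -9.62
Syy = Σy² − (Σy)²/n = 113.58 − 109.52 = 4.06
R² = Sxy²/(Sxx·Syy) = (-9.62)²/(24.40875·4.06) = 0.933853

0.934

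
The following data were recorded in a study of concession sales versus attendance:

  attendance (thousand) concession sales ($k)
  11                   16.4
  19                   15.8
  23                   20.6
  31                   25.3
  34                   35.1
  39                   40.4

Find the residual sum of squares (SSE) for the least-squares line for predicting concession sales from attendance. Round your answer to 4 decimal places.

n = 6, Σx = 157, Σy = 153.6, Σxy = 4507.7, Σx² = 4649, Σy² = 4447.22
Sxx = Σx² − (Σx)²/n = 4649 − 4108.166667 = 540.833333
Sxy = Σxy − (Σx)(Σy)/n = 4507.7 − 4019.2 = 488.5
Syy = Σy² − (Σy)²/n = 4447.22 − 3932.16 = 515.06
b = Sxy/Sxx = 488.5/540.833333 = 0.903236
SSE = Syy − b·Sxy = 515.06 − 0.903236·488.5 = 73.829337

73.8293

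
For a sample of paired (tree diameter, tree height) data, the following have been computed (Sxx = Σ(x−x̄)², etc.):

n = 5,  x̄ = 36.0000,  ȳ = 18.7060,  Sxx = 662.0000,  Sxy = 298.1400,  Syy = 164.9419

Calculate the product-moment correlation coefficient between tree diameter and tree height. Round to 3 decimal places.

0.902

r = Sxy/√(Sxx·Syy) = 298.14/√(109191.5378) = 298.14/330.441429 = 0.902248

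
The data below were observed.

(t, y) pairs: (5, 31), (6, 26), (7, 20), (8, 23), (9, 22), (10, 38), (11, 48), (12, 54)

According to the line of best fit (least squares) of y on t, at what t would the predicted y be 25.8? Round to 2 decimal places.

n = 8, Σx = 68, Σy = 262, Σxy = 2389, Σx² = 620
Sxx = Σx² − (Σx)²/n = 620 − 578 = 42
Sxy = Σxy − (Σx)(Σy)/n = 2389 − 2227 = 162
b = Sxy/Sxx = 162/42 = 3.857143
a = ȳ − b·x̄ = 32.75 − 3.857143·8.5 = -0.035714
Set a + b·x = 25.8: x = (25.8 − (-0.035714)) / 3.857143 = 6.698148

6.70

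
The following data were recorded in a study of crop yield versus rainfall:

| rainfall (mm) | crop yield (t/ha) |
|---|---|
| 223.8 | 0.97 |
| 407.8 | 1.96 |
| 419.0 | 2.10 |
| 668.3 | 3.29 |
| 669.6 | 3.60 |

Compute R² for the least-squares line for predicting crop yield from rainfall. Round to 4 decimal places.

n = 5, Σx = 2388.5, Σy = 11.92, Σxy = 6505.541, Σx² = 1286937.33, Σy² = 32.9766
Sxx = Σx² − (Σx)²/n = 1286937.33 − 1140986.45 = 145950.88
Sxy = Σxy − (Σx)(Σy)/n = 6505.541 − 5694.184 = 811.357
Syy = Σy² − (Σy)²/n = 32.9766 − 28.41728 = 4.55932
R² = Sxy²/(Sxx·Syy) = (811.357)²/(145950.88·4.55932) = 0.989275

0.9893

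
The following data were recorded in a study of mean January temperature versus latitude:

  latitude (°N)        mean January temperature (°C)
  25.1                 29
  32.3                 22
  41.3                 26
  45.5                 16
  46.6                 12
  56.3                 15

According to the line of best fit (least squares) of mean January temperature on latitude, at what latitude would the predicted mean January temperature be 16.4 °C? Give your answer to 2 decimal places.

n = 6, Σx = 247.1, Σy = 120, Σxy = 4644, Σx² = 10790.49
Sxx = Σx² − (Σx)²/n = 10790.49 − 10176.401667 = 614.088333
Sxy = Σxy − (Σx)(Σy)/n = 4644 − 4942 = -298
b = Sxy/Sxx = -298/614.088333 = -0.485272
a = ȳ − b·x̄ = 20 − (-0.485272)·41.183333 = 39.985127
Set a + b·x = 16.4: x = (16.4 − 39.985127) / (-0.485272) = 48.601850

48.60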